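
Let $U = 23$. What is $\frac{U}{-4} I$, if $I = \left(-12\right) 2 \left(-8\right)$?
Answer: $-1104$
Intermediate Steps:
$I = 192$ ($I = \left(-24\right) \left(-8\right) = 192$)
$\frac{U}{-4} I = \frac{23}{-4} \cdot 192 = 23 \left(- \frac{1}{4}\right) 192 = \left(- \frac{23}{4}\right) 192 = -1104$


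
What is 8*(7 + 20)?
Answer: 216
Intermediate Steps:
8*(7 + 20) = 8*27 = 216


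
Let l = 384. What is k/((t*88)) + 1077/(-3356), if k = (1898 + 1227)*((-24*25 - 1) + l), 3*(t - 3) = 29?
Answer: -1707740997/2805616 ≈ -608.69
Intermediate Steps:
t = 38/3 (t = 3 + (⅓)*29 = 3 + 29/3 = 38/3 ≈ 12.667)
k = -678125 (k = (1898 + 1227)*((-24*25 - 1) + 384) = 3125*((-600 - 1) + 384) = 3125*(-601 + 384) = 3125*(-217) = -678125)
k/((t*88)) + 1077/(-3356) = -678125/((38/3)*88) + 1077/(-3356) = -678125/3344/3 + 1077*(-1/3356) = -678125*3/3344 - 1077/3356 = -2034375/3344 - 1077/3356 = -1707740997/2805616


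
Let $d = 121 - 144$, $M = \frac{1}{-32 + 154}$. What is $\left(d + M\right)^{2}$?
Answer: $\frac{7868025}{14884} \approx 528.62$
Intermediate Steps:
$M = \frac{1}{122} \approx 0.0081967$
$d = -23$
$\left(d + M\right)^{2} = \left(-23 + \frac{1}{122}\right)^{2} = \left(- \frac{2805}{122}\right)^{2} = \frac{7868025}{14884}$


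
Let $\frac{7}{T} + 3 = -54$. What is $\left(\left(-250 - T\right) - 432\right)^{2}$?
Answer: $\frac{1510643689}{3249} \approx 4.6496 \cdot 10^{5}$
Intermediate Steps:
$T = - \frac{7}{57}$ ($T = \frac{7}{-3 - 54} = \frac{7}{-57} = 7 \left(- \frac{1}{57}\right) = - \frac{7}{57} \approx -0.12281$)
$\left(\left(-250 - T\right) - 432\right)^{2} = \left(\left(-250 - - \frac{7}{57}\right) - 432\right)^{2} = \left(\left(-250 + \frac{7}{57}\right) - 432\right)^{2} = \left(- \frac{14243}{57} - 432\right)^{2} = \left(- \frac{38867}{57}\right)^{2} = \frac{1510643689}{3249}$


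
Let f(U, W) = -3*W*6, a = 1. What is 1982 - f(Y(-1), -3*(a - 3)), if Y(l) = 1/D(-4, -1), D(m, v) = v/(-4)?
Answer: 2090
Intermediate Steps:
D(m, v) = -v/4 (D(m, v) = v*(-1/4) = -v/4)
Y(l) = 4 (Y(l) = 1/(-1/4*(-1)) = 1/(1/4) = 4)
f(U, W) = -18*W
1982 - f(Y(-1), -3*(a - 3)) = 1982 - (-18)*(-3*(1 - 3)) = 1982 - (-18)*(-3*(-2)) = 1982 - (-18)*6 = 1982 - 1*(-108) = 1982 + 108 = 2090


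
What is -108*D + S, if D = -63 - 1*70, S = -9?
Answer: 14355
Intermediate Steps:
D = -133 (D = -63 - 70 = -133)
-108*D + S = -108*(-133) - 9 = 14364 - 9 = 14355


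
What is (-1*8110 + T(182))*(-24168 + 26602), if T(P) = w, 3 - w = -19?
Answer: -19686192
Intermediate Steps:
w = 22 (w = 3 - 1*(-19) = 3 + 19 = 22)
T(P) = 22
(-1*8110 + T(182))*(-24168 + 26602) = (-1*8110 + 22)*(-24168 + 26602) = (-8110 + 22)*2434 = -8088*2434 = -19686192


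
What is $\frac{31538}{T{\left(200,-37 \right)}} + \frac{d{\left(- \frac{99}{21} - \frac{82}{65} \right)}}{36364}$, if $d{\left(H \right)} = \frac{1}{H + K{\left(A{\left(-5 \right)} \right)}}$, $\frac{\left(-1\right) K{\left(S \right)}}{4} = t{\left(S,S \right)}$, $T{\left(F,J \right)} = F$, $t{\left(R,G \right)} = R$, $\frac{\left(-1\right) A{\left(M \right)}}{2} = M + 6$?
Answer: $\frac{66015434017}{418640550} \approx 157.69$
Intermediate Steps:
$A{\left(M \right)} = -12 - 2 M$ ($A{\left(M \right)} = - 2 \left(M + 6\right) = - 2 \left(6 + M\right) = -12 - 2 M$)
$K{\left(S \right)} = - 4 S$
$d{\left(H \right)} = \frac{1}{8 + H}$ ($d{\left(H \right)} = \frac{1}{H - 4 \left(-12 - -10\right)} = \frac{1}{H - 4 \left(-12 + 10\right)} = \frac{1}{H - -8} = \frac{1}{H + 8} = \frac{1}{8 + H}$)
$\frac{31538}{T{\left(200,-37 \right)}} + \frac{d{\left(- \frac{99}{21} - \frac{82}{65} \right)}}{36364} = \frac{31538}{200} + \frac{1}{\left(8 - \left(\frac{33}{7} + \frac{82}{65}\right)\right) 36364} = 31538 \cdot \frac{1}{200} + \frac{1}{8 - \frac{2719}{455}} \cdot \frac{1}{36364} = \frac{15769}{100} + \frac{1}{8 - \frac{2719}{455}} \cdot \frac{1}{36364} = \frac{15769}{100} + \frac{1}{\frac{921}{455}} \cdot \frac{1}{36364} = \frac{15769}{100} + \frac{455}{921} \cdot \frac{1}{36364} = \frac{15769}{100} + \frac{455}{33491244} = \frac{66015434017}{418640550}$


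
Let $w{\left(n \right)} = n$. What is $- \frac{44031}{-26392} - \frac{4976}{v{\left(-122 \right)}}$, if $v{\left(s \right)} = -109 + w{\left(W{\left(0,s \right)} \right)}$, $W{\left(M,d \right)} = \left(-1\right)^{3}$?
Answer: $\frac{68085001}{1451560} \approx 46.905$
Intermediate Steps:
$W{\left(M,d \right)} = -1$
$v{\left(s \right)} = -110$ ($v{\left(s \right)} = -109 - 1 = -110$)
$- \frac{44031}{-26392} - \frac{4976}{v{\left(-122 \right)}} = - \frac{44031}{-26392} - \frac{4976}{-110} = \left(-44031\right) \left(- \frac{1}{26392}\right) - - \frac{2488}{55} = \frac{44031}{26392} + \frac{2488}{55} = \frac{68085001}{1451560}$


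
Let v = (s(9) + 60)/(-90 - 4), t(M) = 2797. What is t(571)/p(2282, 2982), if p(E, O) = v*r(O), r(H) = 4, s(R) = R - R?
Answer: -131459/120 ≈ -1095.5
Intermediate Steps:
s(R) = 0
v = -30/47 (v = (0 + 60)/(-90 - 4) = 60/(-94) = 60*(-1/94) = -30/47 ≈ -0.63830)
p(E, O) = -120/47 (p(E, O) = -30/47*4 = -120/47)
t(571)/p(2282, 2982) = 2797/(-120/47) = 2797*(-47/120) = -131459/120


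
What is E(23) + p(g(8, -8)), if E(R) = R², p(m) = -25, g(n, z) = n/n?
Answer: 504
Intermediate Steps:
g(n, z) = 1
E(23) + p(g(8, -8)) = 23² - 25 = 529 - 25 = 504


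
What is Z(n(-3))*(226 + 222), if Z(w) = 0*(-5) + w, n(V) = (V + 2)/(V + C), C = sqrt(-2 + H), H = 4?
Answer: 192 + 64*sqrt(2) ≈ 282.51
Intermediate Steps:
C = sqrt(2) (C = sqrt(-2 + 4) = sqrt(2) ≈ 1.4142)
n(V) = (2 + V)/(V + sqrt(2)) (n(V) = (V + 2)/(V + sqrt(2)) = (2 + V)/(V + sqrt(2)))
Z(w) = w (Z(w) = 0 + w = w)
Z(n(-3))*(226 + 222) = ((2 - 3)/(-3 + sqrt(2)))*(226 + 222) = (-1/(-3 + sqrt(2)))*448 = -1/(-3 + sqrt(2))*448 = -448/(-3 + sqrt(2))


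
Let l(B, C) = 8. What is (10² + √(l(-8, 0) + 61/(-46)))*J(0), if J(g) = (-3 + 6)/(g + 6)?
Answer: 50 + √14122/92 ≈ 51.292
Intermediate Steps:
J(g) = 3/(6 + g)
(10² + √(l(-8, 0) + 61/(-46)))*J(0) = (10² + √(8 + 61/(-46)))*(3/(6 + 0)) = (100 + √(8 + 61*(-1/46)))*(3/6) = (100 + √(8 - 61/46))*(3*(⅙)) = (100 + √(307/46))*(½) = (100 + √14122/46)*(½) = 50 + √14122/92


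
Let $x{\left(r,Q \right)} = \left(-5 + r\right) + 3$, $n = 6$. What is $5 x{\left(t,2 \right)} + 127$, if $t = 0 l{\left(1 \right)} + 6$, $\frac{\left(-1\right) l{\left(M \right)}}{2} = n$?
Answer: $147$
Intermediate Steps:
$l{\left(M \right)} = -12$ ($l{\left(M \right)} = \left(-2\right) 6 = -12$)
$t = 6$ ($t = 0 \left(-12\right) + 6 = 0 + 6 = 6$)
$x{\left(r,Q \right)} = -2 + r$
$5 x{\left(t,2 \right)} + 127 = 5 \left(-2 + 6\right) + 127 = 5 \cdot 4 + 127 = 20 + 127 = 147$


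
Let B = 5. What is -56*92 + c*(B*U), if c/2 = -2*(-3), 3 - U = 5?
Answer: -5272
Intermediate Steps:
U = -2 (U = 3 - 1*5 = 3 - 5 = -2)
c = 12 (c = 2*(-2*(-3)) = 2*6 = 12)
-56*92 + c*(B*U) = -56*92 + 12*(5*(-2)) = -5152 + 12*(-10) = -5152 - 120 = -5272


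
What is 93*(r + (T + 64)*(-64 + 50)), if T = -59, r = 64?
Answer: -558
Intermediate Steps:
93*(r + (T + 64)*(-64 + 50)) = 93*(64 + (-59 + 64)*(-64 + 50)) = 93*(64 + 5*(-14)) = 93*(64 - 70) = 93*(-6) = -558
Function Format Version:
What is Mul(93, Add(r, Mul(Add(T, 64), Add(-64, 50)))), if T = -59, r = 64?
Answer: -558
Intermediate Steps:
Mul(93, Add(r, Mul(Add(T, 64), Add(-64, 50)))) = Mul(93, Add(64, Mul(Add(-59, 64), Add(-64, 50)))) = Mul(93, Add(64, Mul(5, -14))) = Mul(93, Add(64, -70)) = Mul(93, -6) = -558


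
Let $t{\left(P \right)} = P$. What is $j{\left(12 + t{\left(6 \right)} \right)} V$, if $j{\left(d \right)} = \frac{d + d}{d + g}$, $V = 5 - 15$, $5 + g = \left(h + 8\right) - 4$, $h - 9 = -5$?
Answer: $- \frac{120}{7} \approx -17.143$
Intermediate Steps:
$h = 4$ ($h = 9 - 5 = 4$)
$g = 3$ ($g = -5 + \left(\left(4 + 8\right) - 4\right) = -5 + \left(12 - 4\right) = -5 + 8 = 3$)
$V = -10$
$j{\left(d \right)} = \frac{2 d}{3 + d}$ ($j{\left(d \right)} = \frac{d + d}{d + 3} = \frac{2 d}{3 + d}$)
$j{\left(12 + t{\left(6 \right)} \right)} V = \frac{2 \left(12 + 6\right)}{3 + \left(12 + 6\right)} \left(-10\right) = 2 \cdot 18 \frac{1}{3 + 18} \left(-10\right) = 2 \cdot 18 \cdot \frac{1}{21} \left(-10\right) = \frac{12}{7} \left(-10\right) = - \frac{120}{7}$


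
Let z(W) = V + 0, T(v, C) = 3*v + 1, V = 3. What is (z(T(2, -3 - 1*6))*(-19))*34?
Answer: -1938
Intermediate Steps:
T(v, C) = 1 + 3*v
z(W) = 3 (z(W) = 3 + 0 = 3)
(z(T(2, -3 - 1*6))*(-19))*34 = (3*(-19))*34 = -57*34 = -1938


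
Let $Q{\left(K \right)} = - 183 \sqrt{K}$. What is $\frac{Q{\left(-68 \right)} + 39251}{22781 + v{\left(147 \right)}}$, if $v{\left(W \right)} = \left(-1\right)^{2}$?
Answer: $\frac{39251}{22782} - \frac{61 i \sqrt{17}}{3797} \approx 1.7229 - 0.066239 i$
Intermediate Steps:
$v{\left(W \right)} = 1$
$\frac{Q{\left(-68 \right)} + 39251}{22781 + v{\left(147 \right)}} = \frac{- 183 \sqrt{-68} + 39251}{22781 + 1} = \frac{- 183 \cdot 2 i \sqrt{17} + 39251}{22782} = \left(- 366 i \sqrt{17} + 39251\right) \frac{1}{22782} = \left(39251 - 366 i \sqrt{17}\right) \frac{1}{22782} = \frac{39251}{22782} - \frac{61 i \sqrt{17}}{3797}$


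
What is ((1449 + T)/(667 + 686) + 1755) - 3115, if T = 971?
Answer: -167060/123 ≈ -1358.2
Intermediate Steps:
((1449 + T)/(667 + 686) + 1755) - 3115 = ((1449 + 971)/(667 + 686) + 1755) - 3115 = (2420/1353 + 1755) - 3115 = (2420*(1/1353) + 1755) - 3115 = (220/123 + 1755) - 3115 = 216085/123 - 3115 = -167060/123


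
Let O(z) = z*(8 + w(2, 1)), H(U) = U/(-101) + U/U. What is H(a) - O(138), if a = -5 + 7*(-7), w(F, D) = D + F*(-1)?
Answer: -97411/101 ≈ -964.46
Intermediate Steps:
w(F, D) = D - F
a = -54 (a = -5 - 49 = -54)
H(U) = 1 - U/101 (H(U) = U*(-1/101) + 1 = -U/101 + 1 = 1 - U/101)
O(z) = 7*z (O(z) = z*(8 + (1 - 1*2)) = z*(8 + (1 - 2)) = z*(8 - 1) = z*7 = 7*z)
H(a) - O(138) = (1 - 1/101*(-54)) - 7*138 = (1 + 54/101) - 1*966 = 155/101 - 966 = -97411/101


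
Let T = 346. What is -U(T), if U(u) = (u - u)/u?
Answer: 0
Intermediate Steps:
U(u) = 0 (U(u) = 0/u = 0)
-U(T) = -1*0 = 0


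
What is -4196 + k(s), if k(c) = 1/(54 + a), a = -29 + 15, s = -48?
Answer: -167839/40 ≈ -4196.0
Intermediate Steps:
a = -14
k(c) = 1/40 (k(c) = 1/(54 - 14) = 1/40)
-4196 + k(s) = -4196 + 1/40 = -167839/40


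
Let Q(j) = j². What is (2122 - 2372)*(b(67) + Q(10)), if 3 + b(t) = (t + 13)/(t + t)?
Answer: -1634750/67 ≈ -24399.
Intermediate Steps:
b(t) = -3 + (13 + t)/(2*t) (b(t) = -3 + (t + 13)/(t + t) = -3 + (13 + t)/((2*t)) = -3 + (13 + t)*(1/(2*t)) = -3 + (13 + t)/(2*t))
(2122 - 2372)*(b(67) + Q(10)) = (2122 - 2372)*((½)*(13 - 5*67)/67 + 10²) = -250*((½)*(1/67)*(13 - 335) + 100) = -250*((½)*(1/67)*(-322) + 100) = -250*(-161/67 + 100) = -250*6539/67 = -1634750/67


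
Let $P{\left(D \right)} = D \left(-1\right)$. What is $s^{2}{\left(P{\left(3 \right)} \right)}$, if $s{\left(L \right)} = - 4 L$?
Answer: $144$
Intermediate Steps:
$P{\left(D \right)} = - D$
$s^{2}{\left(P{\left(3 \right)} \right)} = \left(- 4 \left(\left(-1\right) 3\right)\right)^{2} = \left(\left(-4\right) \left(-3\right)\right)^{2} = 12^{2} = 144$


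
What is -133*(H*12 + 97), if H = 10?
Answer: -28861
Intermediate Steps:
-133*(H*12 + 97) = -133*(10*12 + 97) = -133*(120 + 97) = -133*217 = -28861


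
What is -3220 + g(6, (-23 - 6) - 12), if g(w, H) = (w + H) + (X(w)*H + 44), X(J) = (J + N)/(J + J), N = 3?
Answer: -12967/4 ≈ -3241.8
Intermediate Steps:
X(J) = (3 + J)/(2*J) (X(J) = (J + 3)/(J + J) = (3 + J)/((2*J)) = (3 + J)*(1/(2*J)) = (3 + J)/(2*J))
g(w, H) = 44 + H + w + H*(3 + w)/(2*w) (g(w, H) = (w + H) + (((3 + w)/(2*w))*H + 44) = (H + w) + (H*(3 + w)/(2*w) + 44) = (H + w) + (44 + H*(3 + w)/(2*w)) = 44 + H + w + H*(3 + w)/(2*w))
-3220 + g(6, (-23 - 6) - 12) = -3220 + (6*(44 + ((-23 - 6) - 12) + 6) + ((-23 - 6) - 12)*(3 + 6)/2)/6 = -3220 + (6*(44 + (-29 - 12) + 6) + (½)*(-29 - 12)*9)/6 = -3220 + (6*(44 - 41 + 6) + (½)*(-41)*9)/6 = -3220 + (6*9 - 369/2)/6 = -3220 + (54 - 369/2)/6 = -3220 + (⅙)*(-261/2) = -3220 - 87/4 = -12967/4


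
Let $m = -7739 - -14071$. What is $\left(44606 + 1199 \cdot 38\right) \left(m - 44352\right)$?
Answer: $-3428187360$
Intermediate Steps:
$m = 6332$ ($m = -7739 + 14071 = 6332$)
$\left(44606 + 1199 \cdot 38\right) \left(m - 44352\right) = \left(44606 + 1199 \cdot 38\right) \left(6332 - 44352\right) = \left(44606 + 45562\right) \left(-38020\right) = 90168 \left(-38020\right) = -3428187360$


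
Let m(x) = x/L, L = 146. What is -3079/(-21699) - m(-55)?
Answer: 1642979/3168054 ≈ 0.51861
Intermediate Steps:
m(x) = x/146
-3079/(-21699) - m(-55) = -3079/(-21699) - (-55)/146 = -3079*(-1/21699) - 1*(-55/146) = 3079/21699 + 55/146 = 1642979/3168054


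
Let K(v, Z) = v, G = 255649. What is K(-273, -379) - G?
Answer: -255922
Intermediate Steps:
K(-273, -379) - G = -273 - 1*255649 = -273 - 255649 = -255922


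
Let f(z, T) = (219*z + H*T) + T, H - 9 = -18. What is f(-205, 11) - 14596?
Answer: -59579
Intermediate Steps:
H = -9 (H = 9 - 18 = -9)
f(z, T) = -8*T + 219*z (f(z, T) = (219*z - 9*T) + T = (-9*T + 219*z) + T = -8*T + 219*z)
f(-205, 11) - 14596 = (-8*11 + 219*(-205)) - 14596 = (-88 - 44895) - 14596 = -44983 - 14596 = -59579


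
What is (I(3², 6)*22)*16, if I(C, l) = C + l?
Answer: 5280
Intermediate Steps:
(I(3², 6)*22)*16 = ((3² + 6)*22)*16 = ((9 + 6)*22)*16 = (15*22)*16 = 330*16 = 5280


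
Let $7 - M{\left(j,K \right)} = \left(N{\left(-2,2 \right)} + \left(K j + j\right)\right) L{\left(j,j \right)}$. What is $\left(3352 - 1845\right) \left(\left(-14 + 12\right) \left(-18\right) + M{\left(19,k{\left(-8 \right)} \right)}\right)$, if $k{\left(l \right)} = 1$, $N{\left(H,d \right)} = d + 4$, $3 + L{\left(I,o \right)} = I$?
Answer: $-996127$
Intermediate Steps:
$L{\left(I,o \right)} = -3 + I$
$N{\left(H,d \right)} = 4 + d$
$M{\left(j,K \right)} = 7 - \left(-3 + j\right) \left(6 + j + K j\right)$ ($M{\left(j,K \right)} = 7 - \left(\left(4 + 2\right) + \left(K j + j\right)\right) \left(-3 + j\right) = 7 - \left(6 + \left(j + K j\right)\right) \left(-3 + j\right) = 7 - \left(6 + j + K j\right) \left(-3 + j\right) = 7 - \left(-3 + j\right) \left(6 + j + K j\right)$)
$\left(3352 - 1845\right) \left(\left(-14 + 12\right) \left(-18\right) + M{\left(19,k{\left(-8 \right)} \right)}\right) = \left(3352 - 1845\right) \left(\left(-14 + 12\right) \left(-18\right) - \left(89 + 19 \left(-3 + 19\right) + 19 \left(-3 + 19\right)\right)\right) = 1507 \left(\left(-2\right) \left(-18\right) - \left(89 + 304 + 19 \cdot 16\right)\right) = 1507 \left(36 - 697\right) = 1507 \left(-661\right) = -996127$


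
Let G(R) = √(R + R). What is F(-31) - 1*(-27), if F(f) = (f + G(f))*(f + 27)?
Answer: 151 - 4*I*√62 ≈ 151.0 - 31.496*I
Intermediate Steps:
G(R) = √2*√R (G(R) = √(2*R) = √2*√R)
F(f) = (27 + f)*(f + √2*√f) (F(f) = (f + √2*√f)*(f + 27) = (f + √2*√f)*(27 + f) = (27 + f)*(f + √2*√f))
F(-31) - 1*(-27) = ((-31)² + 27*(-31) + √2*(-31)^(3/2) + 27*√2*√(-31)) - 1*(-27) = (961 - 837 + √2*(-31*I*√31) + 27*√2*(I*√31)) + 27 = (961 - 837 - 31*I*√62 + 27*I*√62) + 27 = (124 - 4*I*√62) + 27 = 151 - 4*I*√62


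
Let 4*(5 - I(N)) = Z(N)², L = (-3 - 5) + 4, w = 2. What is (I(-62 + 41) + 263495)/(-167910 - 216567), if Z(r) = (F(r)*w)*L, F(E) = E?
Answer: -256444/384477 ≈ -0.66699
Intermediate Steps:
L = -4 (L = -8 + 4 = -4)
Z(r) = -8*r (Z(r) = (r*2)*(-4) = (2*r)*(-4) = -8*r)
I(N) = 5 - 16*N² (I(N) = 5 - 64*N²/4 = 5 - 16*N²)
(I(-62 + 41) + 263495)/(-167910 - 216567) = ((5 - 16*(-62 + 41)²) + 263495)/(-167910 - 216567) = ((5 - 16*(-21)²) + 263495)/(-384477) = ((5 - 16*441) + 263495)*(-1/384477) = ((5 - 7056) + 263495)*(-1/384477) = (-7051 + 263495)*(-1/384477) = 256444*(-1/384477) = -256444/384477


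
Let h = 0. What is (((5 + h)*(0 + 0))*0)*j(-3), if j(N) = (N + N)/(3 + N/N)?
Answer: 0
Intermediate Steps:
j(N) = N/2 (j(N) = (2*N)/(3 + 1) = (2*N)/4 = (2*N)*(¼) = N/2)
(((5 + h)*(0 + 0))*0)*j(-3) = (((5 + 0)*(0 + 0))*0)*((½)*(-3)) = ((5*0)*0)*(-3/2) = (0*0)*(-3/2) = 0*(-3/2) = 0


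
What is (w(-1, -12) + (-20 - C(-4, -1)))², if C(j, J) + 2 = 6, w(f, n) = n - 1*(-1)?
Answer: 1225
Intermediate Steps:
w(f, n) = 1 + n (w(f, n) = n + 1 = 1 + n)
C(j, J) = 4 (C(j, J) = -2 + 6 = 4)
(w(-1, -12) + (-20 - C(-4, -1)))² = ((1 - 12) + (-20 - 1*4))² = (-11 + (-20 - 4))² = (-11 - 24)² = (-35)² = 1225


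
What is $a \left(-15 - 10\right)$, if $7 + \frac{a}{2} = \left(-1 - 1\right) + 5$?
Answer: $200$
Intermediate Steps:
$a = -8$ ($a = -14 + 2 \left(\left(-1 - 1\right) + 5\right) = -14 + 2 \left(-2 + 5\right) = -14 + 2 \cdot 3 = -14 + 6 = -8$)
$a \left(-15 - 10\right) = - 8 \left(-15 - 10\right) = \left(-8\right) \left(-25\right) = 200$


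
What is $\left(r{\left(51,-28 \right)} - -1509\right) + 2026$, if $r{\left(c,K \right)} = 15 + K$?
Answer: $3522$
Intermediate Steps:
$\left(r{\left(51,-28 \right)} - -1509\right) + 2026 = \left(\left(15 - 28\right) - -1509\right) + 2026 = \left(-13 + 1509\right) + 2026 = 1496 + 2026 = 3522$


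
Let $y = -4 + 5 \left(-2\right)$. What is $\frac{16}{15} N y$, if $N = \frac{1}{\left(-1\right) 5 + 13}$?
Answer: $- \frac{28}{15} \approx -1.8667$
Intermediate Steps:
$y = -14$ ($y = -4 - 10 = -14$)
$N = \frac{1}{8}$ ($N = \frac{1}{-5 + 13} = \frac{1}{8} \approx 0.125$)
$\frac{16}{15} N y = \frac{16}{15} \cdot \frac{1}{8} \left(-14\right) = \frac{2}{15} \left(-14\right) = - \frac{28}{15}$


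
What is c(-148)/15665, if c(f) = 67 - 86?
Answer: -19/15665 ≈ -0.0012129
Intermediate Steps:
c(f) = -19
c(-148)/15665 = -19/15665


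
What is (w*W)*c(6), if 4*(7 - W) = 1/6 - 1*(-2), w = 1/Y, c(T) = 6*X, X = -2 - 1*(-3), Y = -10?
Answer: -31/8 ≈ -3.8750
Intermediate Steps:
X = 1 (X = -2 + 3 = 1)
c(T) = 6 (c(T) = 6*1 = 6)
w = -1/10 (w = 1/(-10) = -1/10 ≈ -0.10000)
W = 155/24 (W = 7 - (1/6 - 1*(-2))/4 = 7 - (1/6 + 2)/4 = 7 - 1/4*13/6 = 7 - 13/24 = 155/24 ≈ 6.4583)
(w*W)*c(6) = -1/10*155/24*6 = -31/48*6 = -31/8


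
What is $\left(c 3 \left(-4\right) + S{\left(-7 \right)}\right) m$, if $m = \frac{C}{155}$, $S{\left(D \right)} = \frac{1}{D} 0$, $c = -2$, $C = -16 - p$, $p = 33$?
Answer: $- \frac{1176}{155} \approx -7.5871$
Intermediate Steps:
$C = -49$ ($C = -16 - 33 = -49$)
$S{\left(D \right)} = 0$
$m = - \frac{49}{155} \approx -0.31613$
$\left(c 3 \left(-4\right) + S{\left(-7 \right)}\right) m = \left(\left(-2\right) 3 \left(-4\right) + 0\right) \left(- \frac{49}{155}\right) = \left(\left(-6\right) \left(-4\right) + 0\right) \left(- \frac{49}{155}\right) = \left(24 + 0\right) \left(- \frac{49}{155}\right) = 24 \left(- \frac{49}{155}\right) = - \frac{1176}{155}$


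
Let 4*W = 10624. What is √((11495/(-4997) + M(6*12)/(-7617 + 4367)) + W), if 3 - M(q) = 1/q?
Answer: √111674062226129/205140 ≈ 51.514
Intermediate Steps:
W = 2656 (W = (¼)*10624 = 2656)
M(q) = 3 - 1/q
√((11495/(-4997) + M(6*12)/(-7617 + 4367)) + W) = √((11495/(-4997) + (3 - 1/(6*12))/(-7617 + 4367)) + 2656) = √((11495*(-1/4997) + (3 - 1/72)/(-3250)) + 2656) = √((-605/263 + (3 - 1*1/72)*(-1/3250)) + 2656) = √((-605/263 + (3 - 1/72)*(-1/3250)) + 2656) = √((-605/263 + (215/72)*(-1/3250)) + 2656) = √((-605/263 - 43/46800) + 2656) = √(-28325309/12308400 + 2656) = √(32662785091/12308400) = √111674062226129/205140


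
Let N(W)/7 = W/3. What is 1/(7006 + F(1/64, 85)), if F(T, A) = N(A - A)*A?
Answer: 1/7006 ≈ 0.00014273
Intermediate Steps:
N(W) = 7*W/3 (N(W) = 7*(W/3) = 7*W/3)
F(T, A) = 0 (F(T, A) = (7*(A - A)/3)*A = ((7/3)*0)*A = 0*A = 0)
1/(7006 + F(1/64, 85)) = 1/(7006 + 0) = 1/7006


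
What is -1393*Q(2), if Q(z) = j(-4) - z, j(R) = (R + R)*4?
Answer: 47362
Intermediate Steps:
j(R) = 8*R (j(R) = (2*R)*4 = 8*R)
Q(z) = -32 - z (Q(z) = 8*(-4) - z = -32 - z)
-1393*Q(2) = -1393*(-32 - 1*2) = -1393*(-32 - 2) = -1393*(-34) = 47362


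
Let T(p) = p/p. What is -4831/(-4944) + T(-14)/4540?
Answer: 5484421/5611440 ≈ 0.97736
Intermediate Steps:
T(p) = 1
-4831/(-4944) + T(-14)/4540 = -4831/(-4944) + 1/4540 = -4831*(-1/4944) + 1*(1/4540) = 4831/4944 + 1/4540 = 5484421/5611440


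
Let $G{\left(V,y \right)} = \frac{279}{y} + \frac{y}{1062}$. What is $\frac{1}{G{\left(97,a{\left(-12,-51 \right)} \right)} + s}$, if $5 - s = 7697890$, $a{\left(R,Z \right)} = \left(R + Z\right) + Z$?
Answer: $- \frac{6726}{51775991693} \approx -1.2991 \cdot 10^{-7}$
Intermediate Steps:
$a{\left(R,Z \right)} = R + 2 Z$
$G{\left(V,y \right)} = \frac{279}{y} + \frac{y}{1062}$ ($G{\left(V,y \right)} = \frac{279}{y} + y \frac{1}{1062} = \frac{279}{y} + \frac{y}{1062}$)
$s = -7697885$ ($s = 5 - 7697890 = -7697885$)
$\frac{1}{G{\left(97,a{\left(-12,-51 \right)} \right)} + s} = \frac{1}{\left(\frac{279}{-12 + 2 \left(-51\right)} + \frac{-12 + 2 \left(-51\right)}{1062}\right) - 7697885} = \frac{1}{\left(\frac{279}{-12 - 102} + \frac{-12 - 102}{1062}\right) - 7697885} = \frac{1}{\left(\frac{279}{-114} + \frac{1}{1062} \left(-114\right)\right) - 7697885} = \frac{1}{\left(279 \left(- \frac{1}{114}\right) - \frac{19}{177}\right) - 7697885} = \frac{1}{\left(- \frac{93}{38} - \frac{19}{177}\right) - 7697885} = \frac{1}{- \frac{17183}{6726} - 7697885} = \frac{1}{- \frac{51775991693}{6726}} = - \frac{6726}{51775991693}$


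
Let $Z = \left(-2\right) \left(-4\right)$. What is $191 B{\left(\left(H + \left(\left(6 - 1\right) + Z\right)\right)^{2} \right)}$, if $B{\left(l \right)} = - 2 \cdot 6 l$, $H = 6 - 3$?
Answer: $-586752$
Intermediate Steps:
$Z = 8$
$H = 3$ ($H = 6 - 3 = 3$)
$B{\left(l \right)} = - 12 l$
$191 B{\left(\left(H + \left(\left(6 - 1\right) + Z\right)\right)^{2} \right)} = 191 \left(- 12 \left(3 + \left(\left(6 - 1\right) + 8\right)\right)^{2}\right) = 191 \left(- 12 \left(3 + \left(5 + 8\right)\right)^{2}\right) = 191 \left(- 12 \left(3 + 13\right)^{2}\right) = 191 \left(- 12 \cdot 16^{2}\right) = 191 \left(\left(-12\right) 256\right) = 191 \left(-3072\right) = -586752$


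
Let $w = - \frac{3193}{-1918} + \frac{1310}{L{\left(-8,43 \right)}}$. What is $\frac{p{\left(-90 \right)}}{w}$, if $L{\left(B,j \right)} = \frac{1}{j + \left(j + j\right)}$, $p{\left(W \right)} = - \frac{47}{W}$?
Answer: $\frac{45073}{14585670585} \approx 3.0902 \cdot 10^{-6}$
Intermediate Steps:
$L{\left(B,j \right)} = \frac{1}{3 j}$ ($L{\left(B,j \right)} = \frac{1}{j + 2 j} = \frac{1}{3 j}$)
$w = \frac{324126013}{1918}$ ($w = - \frac{3193}{-1918} + \frac{1310}{\frac{1}{3} \cdot \frac{1}{43}} = \left(-3193\right) \left(- \frac{1}{1918}\right) + \frac{1310}{\frac{1}{3} \cdot \frac{1}{43}} = \frac{3193}{1918} + 1310 \frac{1}{\frac{1}{129}} = \frac{3193}{1918} + 1310 \cdot 129 = \frac{3193}{1918} + 168990 = \frac{324126013}{1918} \approx 1.6899 \cdot 10^{5}$)
$\frac{p{\left(-90 \right)}}{w} = \frac{\left(-47\right) \frac{1}{-90}}{\frac{324126013}{1918}} = \left(-47\right) \left(- \frac{1}{90}\right) \frac{1918}{324126013} = \frac{47}{90} \cdot \frac{1918}{324126013} = \frac{45073}{14585670585}$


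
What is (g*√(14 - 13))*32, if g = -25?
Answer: -800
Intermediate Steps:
(g*√(14 - 13))*32 = -25*√(14 - 13)*32 = -25*√1*32 = -25*1*32 = -25*32 = -800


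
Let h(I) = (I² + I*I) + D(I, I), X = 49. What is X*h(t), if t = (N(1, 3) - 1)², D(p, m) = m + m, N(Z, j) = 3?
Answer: 1960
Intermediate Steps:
D(p, m) = 2*m
t = 4 (t = (3 - 1)² = 2² = 4)
h(I) = 2*I + 2*I² (h(I) = (I² + I*I) + 2*I = (I² + I²) + 2*I = 2*I² + 2*I = 2*I + 2*I²)
X*h(t) = 49*(2*4*(1 + 4)) = 49*(2*4*5) = 49*40 = 1960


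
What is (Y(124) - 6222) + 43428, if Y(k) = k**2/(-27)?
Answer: 989186/27 ≈ 36637.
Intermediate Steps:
Y(k) = -k**2/27 (Y(k) = k**2*(-1/27) = -k**2/27)
(Y(124) - 6222) + 43428 = (-1/27*124**2 - 6222) + 43428 = (-1/27*15376 - 6222) + 43428 = (-15376/27 - 6222) + 43428 = -183370/27 + 43428 = 989186/27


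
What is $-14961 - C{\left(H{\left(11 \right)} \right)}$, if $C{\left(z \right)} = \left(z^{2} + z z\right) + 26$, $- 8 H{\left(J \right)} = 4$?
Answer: $- \frac{29975}{2} \approx -14988.0$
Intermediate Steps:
$H{\left(J \right)} = - \frac{1}{2}$ ($H{\left(J \right)} = \left(- \frac{1}{8}\right) 4 = - \frac{1}{2}$)
$C{\left(z \right)} = 26 + 2 z^{2}$ ($C{\left(z \right)} = \left(z^{2} + z^{2}\right) + 26 = 2 z^{2} + 26 = 26 + 2 z^{2}$)
$-14961 - C{\left(H{\left(11 \right)} \right)} = -14961 - \left(26 + 2 \left(- \frac{1}{2}\right)^{2}\right) = -14961 - \left(26 + 2 \cdot \frac{1}{4}\right) = -14961 - \left(26 + \frac{1}{2}\right) = -14961 - \frac{53}{2} = - \frac{29975}{2}$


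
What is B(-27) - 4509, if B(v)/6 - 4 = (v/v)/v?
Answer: -40367/9 ≈ -4485.2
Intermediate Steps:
B(v) = 24 + 6/v (B(v) = 24 + 6*((v/v)/v) = 24 + 6*(1/v) = 24 + 6/v)
B(-27) - 4509 = (24 + 6/(-27)) - 4509 = (24 + 6*(-1/27)) - 4509 = (24 - 2/9) - 4509 = 214/9 - 4509 = -40367/9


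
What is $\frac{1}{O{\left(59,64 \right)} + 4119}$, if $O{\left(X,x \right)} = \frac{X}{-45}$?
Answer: $\frac{45}{185296} \approx 0.00024285$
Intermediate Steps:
$O{\left(X,x \right)} = - \frac{X}{45}$ ($O{\left(X,x \right)} = X \left(- \frac{1}{45}\right) = - \frac{X}{45}$)
$\frac{1}{O{\left(59,64 \right)} + 4119} = \frac{1}{\left(- \frac{1}{45}\right) 59 + 4119} = \frac{1}{- \frac{59}{45} + 4119} = \frac{1}{\frac{185296}{45}} = \frac{45}{185296}$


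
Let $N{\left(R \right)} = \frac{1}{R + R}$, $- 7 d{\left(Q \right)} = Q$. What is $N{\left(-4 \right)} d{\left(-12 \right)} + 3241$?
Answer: $\frac{45371}{14} \approx 3240.8$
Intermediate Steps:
$d{\left(Q \right)} = - \frac{Q}{7}$
$N{\left(R \right)} = \frac{1}{2 R}$
$N{\left(-4 \right)} d{\left(-12 \right)} + 3241 = \frac{1}{2 \left(-4\right)} \left(\left(- \frac{1}{7}\right) \left(-12\right)\right) + 3241 = \frac{1}{2} \left(- \frac{1}{4}\right) \frac{12}{7} + 3241 = \left(- \frac{1}{8}\right) \frac{12}{7} + 3241 = - \frac{3}{14} + 3241 = \frac{45371}{14}$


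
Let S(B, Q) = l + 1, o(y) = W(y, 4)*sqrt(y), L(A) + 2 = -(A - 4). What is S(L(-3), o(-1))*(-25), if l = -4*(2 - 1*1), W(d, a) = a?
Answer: 75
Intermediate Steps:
l = -4 (l = -4*(2 - 1) = -4*1 = -4)
L(A) = 2 - A (L(A) = -2 - (A - 4) = -2 - (-4 + A) = -2 + (4 - A) = 2 - A)
o(y) = 4*sqrt(y)
S(B, Q) = -3 (S(B, Q) = -4 + 1 = -3)
S(L(-3), o(-1))*(-25) = -3*(-25) = 75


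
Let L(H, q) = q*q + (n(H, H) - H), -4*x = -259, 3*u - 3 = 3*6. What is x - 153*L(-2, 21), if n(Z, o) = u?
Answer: -275141/4 ≈ -68785.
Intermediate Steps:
u = 7 (u = 1 + (3*6)/3 = 1 + (1/3)*18 = 1 + 6 = 7)
x = 259/4 (x = -1/4*(-259) = 259/4 ≈ 64.750)
n(Z, o) = 7
L(H, q) = 7 + q**2 - H (L(H, q) = q*q + (7 - H) = q**2 + (7 - H) = 7 + q**2 - H)
x - 153*L(-2, 21) = 259/4 - 153*(7 + 21**2 - 1*(-2)) = 259/4 - 153*(7 + 441 + 2) = 259/4 - 153*450 = 259/4 - 68850 = -275141/4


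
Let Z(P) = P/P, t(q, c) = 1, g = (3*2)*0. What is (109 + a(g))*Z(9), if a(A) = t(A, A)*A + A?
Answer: 109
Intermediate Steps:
g = 0 (g = 6*0 = 0)
a(A) = 2*A (a(A) = 1*A + A = A + A = 2*A)
Z(P) = 1
(109 + a(g))*Z(9) = (109 + 2*0)*1 = (109 + 0)*1 = 109*1 = 109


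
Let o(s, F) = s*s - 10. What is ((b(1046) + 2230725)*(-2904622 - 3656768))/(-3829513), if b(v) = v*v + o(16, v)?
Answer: 369782925270/64907 ≈ 5.6971e+6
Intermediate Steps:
o(s, F) = -10 + s² (o(s, F) = s² - 10 = -10 + s²)
b(v) = 246 + v² (b(v) = v*v + (-10 + 16²) = v² + (-10 + 256) = v² + 246 = 246 + v²)
((b(1046) + 2230725)*(-2904622 - 3656768))/(-3829513) = (((246 + 1046²) + 2230725)*(-2904622 - 3656768))/(-3829513) = (((246 + 1094116) + 2230725)*(-6561390))*(-1/3829513) = ((1094362 + 2230725)*(-6561390))*(-1/3829513) = (3325087*(-6561390))*(-1/3829513) = -21817192590930*(-1/3829513) = 369782925270/64907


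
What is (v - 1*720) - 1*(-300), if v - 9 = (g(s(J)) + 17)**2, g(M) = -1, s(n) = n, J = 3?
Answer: -155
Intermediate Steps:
v = 265 (v = 9 + (-1 + 17)**2 = 9 + 16**2 = 9 + 256 = 265)
(v - 1*720) - 1*(-300) = (265 - 1*720) - 1*(-300) = (265 - 720) + 300 = -455 + 300 = -155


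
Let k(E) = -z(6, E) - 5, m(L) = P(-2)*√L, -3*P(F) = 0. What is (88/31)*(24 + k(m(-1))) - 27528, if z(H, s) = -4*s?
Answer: -851696/31 ≈ -27474.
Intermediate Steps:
P(F) = 0 (P(F) = -⅓*0 = 0)
m(L) = 0 (m(L) = 0*√L = 0)
k(E) = -5 + 4*E (k(E) = -(-4)*E - 5 = 4*E - 5 = -5 + 4*E)
(88/31)*(24 + k(m(-1))) - 27528 = (88/31)*(24 + (-5 + 4*0)) - 27528 = (88*(1/31))*(24 + (-5 + 0)) - 27528 = 88*(24 - 5)/31 - 27528 = (88/31)*19 - 27528 = 1672/31 - 27528 = -851696/31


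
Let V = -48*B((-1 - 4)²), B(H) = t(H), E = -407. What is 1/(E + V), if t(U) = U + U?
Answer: -1/2807 ≈ -0.00035625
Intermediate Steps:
t(U) = 2*U
B(H) = 2*H
V = -2400 (V = -96*(-1 - 4)² = -96*(-5)² = -96*25 = -48*50 = -2400)
1/(E + V) = 1/(-407 - 2400) = 1/(-2807) = -1/2807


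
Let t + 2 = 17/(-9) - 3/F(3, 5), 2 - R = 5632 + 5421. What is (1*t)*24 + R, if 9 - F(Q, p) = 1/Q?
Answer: -434953/39 ≈ -11153.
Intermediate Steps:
R = -11051 (R = 2 - (5632 + 5421) = 2 - 1*11053 = 2 - 11053 = -11051)
F(Q, p) = 9 - 1/Q
t = -991/234 (t = -2 + (17/(-9) - 3/(9 - 1/3)) = -2 + (17*(-⅑) - 3/(9 - 1*⅓)) = -2 + (-17/9 - 3/(9 - ⅓)) = -2 + (-17/9 - 3/26/3) = -2 + (-17/9 - 3*3/26) = -2 + (-17/9 - 9/26) = -2 - 523/234 = -991/234 ≈ -4.2350)
(1*t)*24 + R = (1*(-991/234))*24 - 11051 = -991/234*24 - 11051 = -3964/39 - 11051 = -434953/39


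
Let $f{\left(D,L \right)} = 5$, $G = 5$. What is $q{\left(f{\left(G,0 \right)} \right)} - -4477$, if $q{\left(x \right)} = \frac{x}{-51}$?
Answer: $\frac{228322}{51} \approx 4476.9$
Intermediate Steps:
$q{\left(x \right)} = - \frac{x}{51}$ ($q{\left(x \right)} = x \left(- \frac{1}{51}\right) = - \frac{x}{51}$)
$q{\left(f{\left(G,0 \right)} \right)} - -4477 = \left(- \frac{1}{51}\right) 5 - -4477 = - \frac{5}{51} + 4477 = \frac{228322}{51}$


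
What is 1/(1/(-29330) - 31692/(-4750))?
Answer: 733250/4892219 ≈ 0.14988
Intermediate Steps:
1/(1/(-29330) - 31692/(-4750)) = 1/(-1/29330 - 31692*(-1/4750)) = 1/(-1/29330 + 834/125) = 1/(4892219/733250) = 733250/4892219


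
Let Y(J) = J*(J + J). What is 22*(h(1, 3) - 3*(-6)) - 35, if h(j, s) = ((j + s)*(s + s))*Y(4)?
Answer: 17257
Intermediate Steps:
Y(J) = 2*J² (Y(J) = J*(2*J) = 2*J²)
h(j, s) = 64*s*(j + s) (h(j, s) = ((j + s)*(s + s))*(2*4²) = ((j + s)*(2*s))*(2*16) = (2*s*(j + s))*32 = 64*s*(j + s))
22*(h(1, 3) - 3*(-6)) - 35 = 22*(64*3*(1 + 3) - 3*(-6)) - 35 = 22*(64*3*4 + 18) - 35 = 22*(768 + 18) - 35 = 22*786 - 35 = 17292 - 35 = 17257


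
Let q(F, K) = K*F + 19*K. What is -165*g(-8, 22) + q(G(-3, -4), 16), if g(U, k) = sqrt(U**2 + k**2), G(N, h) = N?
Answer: 256 - 330*sqrt(137) ≈ -3606.6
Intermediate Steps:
q(F, K) = 19*K + F*K (q(F, K) = F*K + 19*K = 19*K + F*K)
-165*g(-8, 22) + q(G(-3, -4), 16) = -165*sqrt((-8)**2 + 22**2) + 16*(19 - 3) = -165*sqrt(64 + 484) + 16*16 = -330*sqrt(137) + 256 = 256 - 330*sqrt(137)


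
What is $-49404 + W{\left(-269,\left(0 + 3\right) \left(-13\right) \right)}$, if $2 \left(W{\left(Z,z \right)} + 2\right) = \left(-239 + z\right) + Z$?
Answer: $- \frac{99359}{2} \approx -49680.0$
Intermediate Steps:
$W{\left(Z,z \right)} = - \frac{243}{2} + \frac{Z}{2} + \frac{z}{2}$ ($W{\left(Z,z \right)} = -2 + \frac{\left(-239 + z\right) + Z}{2} = -2 + \frac{-239 + Z + z}{2} = -2 + \left(- \frac{239}{2} + \frac{Z}{2} + \frac{z}{2}\right) = - \frac{243}{2} + \frac{Z}{2} + \frac{z}{2}$)
$-49404 + W{\left(-269,\left(0 + 3\right) \left(-13\right) \right)} = -49404 + \left(- \frac{243}{2} + \frac{1}{2} \left(-269\right) + \frac{\left(0 + 3\right) \left(-13\right)}{2}\right) = -49404 - \left(256 - \frac{3}{2} \left(-13\right)\right) = -49404 - \frac{551}{2} = - \frac{99359}{2}$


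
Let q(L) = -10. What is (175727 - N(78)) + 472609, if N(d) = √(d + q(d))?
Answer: 648336 - 2*√17 ≈ 6.4833e+5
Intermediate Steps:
N(d) = √(-10 + d) (N(d) = √(d - 10) = √(-10 + d))
(175727 - N(78)) + 472609 = (175727 - √(-10 + 78)) + 472609 = (175727 - √68) + 472609 = (175727 - 2*√17) + 472609 = 648336 - 2*√17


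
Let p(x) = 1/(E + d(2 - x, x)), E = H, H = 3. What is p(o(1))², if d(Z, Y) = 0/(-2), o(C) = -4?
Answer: ⅑ ≈ 0.11111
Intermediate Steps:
d(Z, Y) = 0 (d(Z, Y) = 0*(-½) = 0)
E = 3
p(x) = ⅓ (p(x) = 1/(3 + 0) = 1/3 = ⅓)
p(o(1))² = (⅓)² = ⅑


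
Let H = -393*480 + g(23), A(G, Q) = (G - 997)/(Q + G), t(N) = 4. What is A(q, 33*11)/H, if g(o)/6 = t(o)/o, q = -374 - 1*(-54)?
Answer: 10097/62187976 ≈ 0.00016236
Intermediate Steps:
q = -320 (q = -374 + 54 = -320)
A(G, Q) = (-997 + G)/(G + Q)
g(o) = 24/o (g(o) = 6*(4/o) = 24/o)
H = -4338696/23 (H = -393*480 + 24/23 = -188640 + 24*(1/23) = -188640 + 24/23 = -4338696/23 ≈ -1.8864e+5)
A(q, 33*11)/H = ((-997 - 320)/(-320 + 33*11))/(-4338696/23) = (-1317/(-320 + 363))*(-23/4338696) = (-1317/43)*(-23/4338696) = ((1/43)*(-1317))*(-23/4338696) = -1317/43*(-23/4338696) = 10097/62187976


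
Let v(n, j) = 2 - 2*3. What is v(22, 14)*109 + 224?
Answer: -212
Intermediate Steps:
v(n, j) = -4 (v(n, j) = 2 - 6 = -4)
v(22, 14)*109 + 224 = -4*109 + 224 = -436 + 224 = -212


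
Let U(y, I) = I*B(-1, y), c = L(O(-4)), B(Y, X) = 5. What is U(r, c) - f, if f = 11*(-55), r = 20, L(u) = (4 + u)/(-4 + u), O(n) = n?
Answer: 605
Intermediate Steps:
L(u) = (4 + u)/(-4 + u)
c = 0 (c = (4 - 4)/(-4 - 4) = 0/(-8) = -⅛*0 = 0)
f = -605
U(y, I) = 5*I (U(y, I) = I*5 = 5*I)
U(r, c) - f = 5*0 - 1*(-605) = 0 + 605 = 605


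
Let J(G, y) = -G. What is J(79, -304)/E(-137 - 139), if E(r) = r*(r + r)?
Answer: -79/152352 ≈ -0.00051854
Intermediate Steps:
E(r) = 2*r² (E(r) = r*(2*r) = 2*r²)
J(79, -304)/E(-137 - 139) = (-1*79)/((2*(-137 - 139)²)) = -79/(2*(-276)²) = -79/(2*76176) = -79/152352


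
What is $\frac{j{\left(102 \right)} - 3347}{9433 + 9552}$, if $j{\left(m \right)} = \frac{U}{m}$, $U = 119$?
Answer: $- \frac{4015}{22782} \approx -0.17624$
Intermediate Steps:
$j{\left(m \right)} = \frac{119}{m}$
$\frac{j{\left(102 \right)} - 3347}{9433 + 9552} = \frac{\frac{119}{102} - 3347}{9433 + 9552} = \frac{119 \cdot \frac{1}{102} - 3347}{18985} = \left(\frac{7}{6} - 3347\right) \frac{1}{18985} = \left(- \frac{20075}{6}\right) \frac{1}{18985} = - \frac{4015}{22782}$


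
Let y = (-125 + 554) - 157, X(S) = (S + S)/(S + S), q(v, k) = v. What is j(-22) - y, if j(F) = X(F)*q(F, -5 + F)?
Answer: -294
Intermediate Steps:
X(S) = 1 (X(S) = (2*S)/((2*S)) = (2*S)*(1/(2*S)) = 1)
j(F) = F (j(F) = 1*F = F)
y = 272 (y = 429 - 157 = 272)
j(-22) - y = -22 - 1*272 = -22 - 272 = -294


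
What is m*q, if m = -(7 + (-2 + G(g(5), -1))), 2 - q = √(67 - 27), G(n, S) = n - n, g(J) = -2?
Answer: -10 + 10*√10 ≈ 21.623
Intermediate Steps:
G(n, S) = 0
q = 2 - 2*√10 (q = 2 - √(67 - 27) = 2 - √40 = 2 - 2*√10 ≈ -4.3246)
m = -5 (m = -(7 + (-2 + 0)) = -(7 - 2) = -1*5 = -5)
m*q = -5*(2 - 2*√10) = -10 + 10*√10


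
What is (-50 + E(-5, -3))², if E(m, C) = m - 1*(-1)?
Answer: 2916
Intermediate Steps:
E(m, C) = 1 + m (E(m, C) = m + 1 = 1 + m)
(-50 + E(-5, -3))² = (-50 + (1 - 5))² = (-50 - 4)² = (-54)² = 2916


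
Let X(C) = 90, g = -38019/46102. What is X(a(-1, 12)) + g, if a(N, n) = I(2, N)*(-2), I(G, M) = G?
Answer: 4111161/46102 ≈ 89.175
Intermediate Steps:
g = -38019/46102 (g = -38019*1/46102 = -38019/46102 ≈ -0.82467)
a(N, n) = -4 (a(N, n) = 2*(-2) = -4)
X(a(-1, 12)) + g = 90 - 38019/46102 = 4111161/46102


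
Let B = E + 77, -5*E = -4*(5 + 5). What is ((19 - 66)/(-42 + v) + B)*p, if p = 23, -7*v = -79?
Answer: 427892/215 ≈ 1990.2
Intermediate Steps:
v = 79/7 (v = -⅐*(-79) = 79/7 ≈ 11.286)
E = 8 (E = -(-4)*(5 + 5)/5 = -(-4)*10/5 = -⅕*(-40) = 8)
B = 85 (B = 8 + 77 = 85)
((19 - 66)/(-42 + v) + B)*p = ((19 - 66)/(-42 + 79/7) + 85)*23 = (-47/(-215/7) + 85)*23 = (-47*(-7/215) + 85)*23 = (329/215 + 85)*23 = (18604/215)*23 = 427892/215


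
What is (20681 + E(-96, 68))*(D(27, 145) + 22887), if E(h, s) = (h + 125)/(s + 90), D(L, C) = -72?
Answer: 74550910005/158 ≈ 4.7184e+8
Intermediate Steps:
E(h, s) = (125 + h)/(90 + s)
(20681 + E(-96, 68))*(D(27, 145) + 22887) = (20681 + (125 - 96)/(90 + 68))*(-72 + 22887) = (20681 + 29/158)*22815 = (3267627/158)*22815 = 74550910005/158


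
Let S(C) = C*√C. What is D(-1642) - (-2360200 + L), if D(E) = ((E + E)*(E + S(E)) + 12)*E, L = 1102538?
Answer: -8852964618 - 8854202576*I*√1642 ≈ -8.853e+9 - 3.5879e+11*I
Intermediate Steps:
S(C) = C^(3/2)
D(E) = E*(12 + 2*E*(E + E^(3/2))) (D(E) = ((E + E)*(E + E^(3/2)) + 12)*E = ((2*E)*(E + E^(3/2)) + 12)*E = (2*E*(E + E^(3/2)) + 12)*E = (12 + 2*E*(E + E^(3/2)))*E = E*(12 + 2*E*(E + E^(3/2))))
D(-1642) - (-2360200 + L) = 2*(-1642)*(6 + (-1642)² + (-1642)^(5/2)) - (-2360200 + 1102538) = 2*(-1642)*(6 + 2696164 + 2696164*I*√1642) - 1*(-1257662) = 2*(-1642)*(2696170 + 2696164*I*√1642) + 1257662 = (-8854222280 - 8854202576*I*√1642) + 1257662 = -8852964618 - 8854202576*I*√1642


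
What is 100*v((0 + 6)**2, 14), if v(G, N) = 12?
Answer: 1200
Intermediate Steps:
100*v((0 + 6)**2, 14) = 100*12 = 1200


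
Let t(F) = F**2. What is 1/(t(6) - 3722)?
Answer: -1/3686 ≈ -0.00027130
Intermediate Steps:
1/(t(6) - 3722) = 1/(6**2 - 3722) = 1/(36 - 3722) = 1/(-3686) = -1/3686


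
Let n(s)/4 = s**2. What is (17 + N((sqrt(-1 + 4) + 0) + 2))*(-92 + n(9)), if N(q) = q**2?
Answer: 5568 + 928*sqrt(3) ≈ 7175.3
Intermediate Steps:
n(s) = 4*s**2
(17 + N((sqrt(-1 + 4) + 0) + 2))*(-92 + n(9)) = (17 + ((sqrt(-1 + 4) + 0) + 2)**2)*(-92 + 4*9**2) = (17 + ((sqrt(3) + 0) + 2)**2)*(-92 + 4*81) = (17 + (sqrt(3) + 2)**2)*(-92 + 324) = (17 + (2 + sqrt(3))**2)*232 = 3944 + 232*(2 + sqrt(3))**2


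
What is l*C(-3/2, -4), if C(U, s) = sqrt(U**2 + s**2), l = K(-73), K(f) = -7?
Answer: -7*sqrt(73)/2 ≈ -29.904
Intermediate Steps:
l = -7
l*C(-3/2, -4) = -7*sqrt((-3/2)**2 + (-4)**2) = -7*sqrt((-3*1/2)**2 + 16) = -7*sqrt((-3/2)**2 + 16) = -7*sqrt(9/4 + 16) = -7*sqrt(73)/2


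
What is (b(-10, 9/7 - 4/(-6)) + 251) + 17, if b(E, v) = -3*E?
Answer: 298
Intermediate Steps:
(b(-10, 9/7 - 4/(-6)) + 251) + 17 = (-3*(-10) + 251) + 17 = (30 + 251) + 17 = 281 + 17 = 298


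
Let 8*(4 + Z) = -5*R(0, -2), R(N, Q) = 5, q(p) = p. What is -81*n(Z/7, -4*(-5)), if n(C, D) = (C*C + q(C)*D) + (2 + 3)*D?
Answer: -20493729/3136 ≈ -6535.0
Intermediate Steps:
Z = -57/8 (Z = -4 + (-5*5)/8 = -4 + (⅛)*(-25) = -4 - 25/8 = -57/8 ≈ -7.1250)
n(C, D) = C² + 5*D + C*D (n(C, D) = (C*C + C*D) + (2 + 3)*D = (C² + C*D) + 5*D = C² + 5*D + C*D)
-81*n(Z/7, -4*(-5)) = -81*((-57/8/7)² + 5*(-4*(-5)) + (-57/8/7)*(-4*(-5))) = -81*((-57/8*⅐)² + 5*20 - 57/8*⅐*20) = -81*((-57/56)² + 100 - 57/56*20) = -81*(3249/3136 + 100 - 285/14) = -81*253009/3136 = -20493729/3136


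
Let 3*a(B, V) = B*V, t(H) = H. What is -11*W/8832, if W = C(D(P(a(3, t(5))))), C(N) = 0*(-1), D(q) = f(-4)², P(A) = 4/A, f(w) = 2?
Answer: 0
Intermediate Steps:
a(B, V) = B*V/3 (a(B, V) = (B*V)/3 = B*V/3)
D(q) = 4 (D(q) = 2² = 4)
C(N) = 0
W = 0
-11*W/8832 = -11*0/8832 = 0*(1/8832) = 0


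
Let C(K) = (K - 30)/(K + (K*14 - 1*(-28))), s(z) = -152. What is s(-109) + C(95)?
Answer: -220791/1453 ≈ -151.96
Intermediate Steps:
C(K) = (-30 + K)/(28 + 15*K) (C(K) = (-30 + K)/(K + (14*K + 28)) = (-30 + K)/(K + (28 + 14*K)) = (-30 + K)/(28 + 15*K))
s(-109) + C(95) = -152 + (-30 + 95)/(28 + 15*95) = -152 + 65/(28 + 1425) = -152 + 65/1453 = -220791/1453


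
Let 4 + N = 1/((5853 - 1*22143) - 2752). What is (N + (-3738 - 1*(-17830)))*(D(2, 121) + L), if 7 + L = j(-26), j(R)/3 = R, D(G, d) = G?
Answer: -22265886685/19042 ≈ -1.1693e+6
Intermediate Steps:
j(R) = 3*R
L = -85 (L = -7 + 3*(-26) = -7 - 78 = -85)
N = -76169/19042 (N = -4 + 1/((5853 - 1*22143) - 2752) = -4 + 1/((5853 - 22143) - 2752) = -4 + 1/(-16290 - 2752) = -4 + 1/(-19042) = -4 - 1/19042 = -76169/19042 ≈ -4.0001)
(N + (-3738 - 1*(-17830)))*(D(2, 121) + L) = (-76169/19042 + (-3738 - 1*(-17830)))*(2 - 85) = (-76169/19042 + (-3738 + 17830))*(-83) = (-76169/19042 + 14092)*(-83) = (268263695/19042)*(-83) = -22265886685/19042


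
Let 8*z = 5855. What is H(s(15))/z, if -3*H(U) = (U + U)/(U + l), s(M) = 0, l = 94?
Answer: 0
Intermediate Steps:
z = 5855/8 (z = (1/8)*5855 = 5855/8 ≈ 731.88)
H(U) = -2*U/(3*(94 + U)) (H(U) = -(U + U)/(3*(U + 94)) = -2*U/(3*(94 + U)))
H(s(15))/z = (-2*0/(282 + 3*0))/(5855/8) = -2*0/(282 + 0)*(8/5855) = -2*0/282*(8/5855) = -2*0*1/282*(8/5855) = 0*(8/5855) = 0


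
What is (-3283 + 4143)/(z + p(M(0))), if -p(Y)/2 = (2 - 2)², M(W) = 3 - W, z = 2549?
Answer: 860/2549 ≈ 0.33739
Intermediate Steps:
p(Y) = 0 (p(Y) = -2*(2 - 2)² = -2*0² = -2*0 = 0)
(-3283 + 4143)/(z + p(M(0))) = (-3283 + 4143)/(2549 + 0) = 860/2549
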